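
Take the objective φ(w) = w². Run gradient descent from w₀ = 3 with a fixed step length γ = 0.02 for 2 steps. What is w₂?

2.7648

φ′(w) = 2w
w₁ = 3 − 0.02·6 = 2.88
w₂ = 2.88 − 0.02·5.76 = 2.7648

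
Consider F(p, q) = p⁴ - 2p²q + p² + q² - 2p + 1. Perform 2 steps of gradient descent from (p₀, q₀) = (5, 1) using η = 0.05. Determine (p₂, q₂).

∇F = (4p³ - 4pq + 2p - 2, -2p² + 2q)
(p₁, q₁) = (5, 1) − 0.05·(488, -48) = (-19.4, 3.4)
(p₂, q₂) = (-19.4, 3.4) − 0.05·(-28982.496, -745.92) = (1429.7248, 40.696)

(1429.7248, 40.696)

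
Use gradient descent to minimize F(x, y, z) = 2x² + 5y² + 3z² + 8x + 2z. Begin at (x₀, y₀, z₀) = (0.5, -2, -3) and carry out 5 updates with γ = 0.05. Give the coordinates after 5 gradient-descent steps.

(-1.1808, -0.0625, -0.78152)

∇F = (4x + 8, 10y, 6z + 2)
Step 1: at (0.5, -2, -3), ∇F = (10, -20, -16) → (0.5, -2, -3) − 0.05·(10, -20, -16) = (0, -1, -2.2)
Step 2: at (0, -1, -2.2), ∇F = (8, -10, -11.2) → (0, -1, -2.2) − 0.05·(8, -10, -11.2) = (-0.4, -0.5, -1.64)
Step 3: at (-0.4, -0.5, -1.64), ∇F = (6.4, -5, -7.84) → (-0.4, -0.5, -1.64) − 0.05·(6.4, -5, -7.84) = (-0.72, -0.25, -1.248)
Step 4: at (-0.72, -0.25, -1.248), ∇F = (5.12, -2.5, -5.488) → (-0.72, -0.25, -1.248) − 0.05·(5.12, -2.5, -5.488) = (-0.976, -0.125, -0.9736)
Step 5: at (-0.976, -0.125, -0.9736), ∇F = (4.096, -1.25, -3.8416) → (-0.976, -0.125, -0.9736) − 0.05·(4.096, -1.25, -3.8416) = (-1.1808, -0.0625, -0.78152)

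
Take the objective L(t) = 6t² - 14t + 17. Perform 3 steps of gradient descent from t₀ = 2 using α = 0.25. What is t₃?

L′(t) = 12t - 14
Step 1: L′(2) = 10; t₁ = 2 − 0.25·10 = -0.5
Step 2: L′(-0.5) = -20; t₂ = -0.5 − 0.25·(-20) = 4.5
Step 3: L′(4.5) = 40; t₃ = 4.5 − 0.25·40 = -5.5

-5.5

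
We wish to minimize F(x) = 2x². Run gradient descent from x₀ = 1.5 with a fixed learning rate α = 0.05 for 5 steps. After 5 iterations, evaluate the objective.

0.4831838208

F′(x) = 4x
x₁ = 1.5 − 0.05·6 = 1.2
x₂ = 1.2 − 0.05·4.8 = 0.96
x₃ = 0.96 − 0.05·3.84 = 0.768
x₄ = 0.768 − 0.05·3.072 = 0.6144
x₅ = 0.6144 − 0.05·2.4576 = 0.49152
F(0.49152) = 0.4831838208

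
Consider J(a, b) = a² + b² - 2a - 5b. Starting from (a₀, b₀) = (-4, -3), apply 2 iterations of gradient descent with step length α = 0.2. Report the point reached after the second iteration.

∇J = (2a - 2, 2b - 5)
(a₁, b₁) = (-4, -3) − 0.2·(-10, -11) = (-2, -0.8)
(a₂, b₂) = (-2, -0.8) − 0.2·(-6, -6.6) = (-0.8, 0.52)

(-0.8, 0.52)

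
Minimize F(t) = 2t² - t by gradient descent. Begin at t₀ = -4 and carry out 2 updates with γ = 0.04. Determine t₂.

-2.7488

F′(t) = 4t - 1
Step 1: F′(-4) = -17; t₁ = -4 − 0.04·(-17) = -3.32
Step 2: F′(-3.32) = -14.28; t₂ = -3.32 − 0.04·(-14.28) = -2.7488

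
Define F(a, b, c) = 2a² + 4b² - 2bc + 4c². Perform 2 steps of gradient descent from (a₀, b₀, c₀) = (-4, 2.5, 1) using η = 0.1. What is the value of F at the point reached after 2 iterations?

4.6176

∇F = (4a, 8b - 2c, -2b + 8c)
(a₁, b₁, c₁) = (-4, 2.5, 1) − 0.1·(-16, 18, 3) = (-2.4, 0.7, 0.7)
(a₂, b₂, c₂) = (-2.4, 0.7, 0.7) − 0.1·(-9.6, 4.2, 4.2) = (-1.44, 0.28, 0.28)
F(-1.44, 0.28, 0.28) = 4.6176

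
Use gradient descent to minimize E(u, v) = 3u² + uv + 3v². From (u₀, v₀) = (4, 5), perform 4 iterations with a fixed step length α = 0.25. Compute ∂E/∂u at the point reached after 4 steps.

9.95703125

∇E = (6u + v, u + 6v)
Step 1: at (4, 5), ∇E = (29, 34) → (4, 5) − 0.25·(29, 34) = (-3.25, -3.5)
Step 2: at (-3.25, -3.5), ∇E = (-23, -24.25) → (-3.25, -3.5) − 0.25·(-23, -24.25) = (2.5, 2.5625)
Step 3: at (2.5, 2.5625), ∇E = (17.5625, 17.875) → (2.5, 2.5625) − 0.25·(17.5625, 17.875) = (-1.890625, -1.90625)
Step 4: at (-1.890625, -1.90625), ∇E = (-13.25, -13.328125) → (-1.890625, -1.90625) − 0.25·(-13.25, -13.328125) = (1.421875, 1.42578125)
∂E/∂u at (1.421875, 1.42578125) = 9.95703125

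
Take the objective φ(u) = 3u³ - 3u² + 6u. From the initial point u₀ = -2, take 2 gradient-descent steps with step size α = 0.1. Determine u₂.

-61.724

φ′(u) = 9u² - 6u + 6
Step 1: φ′(-2) = 54; u₁ = -2 − 0.1·54 = -7.4
Step 2: φ′(-7.4) = 543.24; u₂ = -7.4 − 0.1·543.24 = -61.724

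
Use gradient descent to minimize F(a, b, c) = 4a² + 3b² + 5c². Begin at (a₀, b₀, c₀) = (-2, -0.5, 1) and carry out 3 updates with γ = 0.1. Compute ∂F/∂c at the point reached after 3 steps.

0

∇F = (8a, 6b, 10c)
Step 1: at (-2, -0.5, 1), ∇F = (-16, -3, 10) → (-2, -0.5, 1) − 0.1·(-16, -3, 10) = (-0.4, -0.2, 0)
Step 2: at (-0.4, -0.2, 0), ∇F = (-3.2, -1.2, 0) → (-0.4, -0.2, 0) − 0.1·(-3.2, -1.2, 0) = (-0.08, -0.08, 0)
Step 3: at (-0.08, -0.08, 0), ∇F = (-0.64, -0.48, 0) → (-0.08, -0.08, 0) − 0.1·(-0.64, -0.48, 0) = (-0.016, -0.032, 0)
∂F/∂c at (-0.016, -0.032, 0) = 0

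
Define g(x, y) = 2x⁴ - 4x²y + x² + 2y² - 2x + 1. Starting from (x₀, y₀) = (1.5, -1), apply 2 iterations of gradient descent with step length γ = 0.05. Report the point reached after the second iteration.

(-0.23, -0.23)

∇g = (8x³ - 8xy + 2x - 2, -4x² + 4y)
Step 1: at (1.5, -1), ∇g = (40, -13) → (1.5, -1) − 0.05·(40, -13) = (-0.5, -0.35)
Step 2: at (-0.5, -0.35), ∇g = (-5.4, -2.4) → (-0.5, -0.35) − 0.05·(-5.4, -2.4) = (-0.23, -0.23)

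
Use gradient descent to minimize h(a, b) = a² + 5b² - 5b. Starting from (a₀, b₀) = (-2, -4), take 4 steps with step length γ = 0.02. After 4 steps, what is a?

∇h = (2a, 10b - 5)
Step 1: at (-2, -4), ∇h = (-4, -45) → (-2, -4) − 0.02·(-4, -45) = (-1.92, -3.1)
Step 2: at (-1.92, -3.1), ∇h = (-3.84, -36) → (-1.92, -3.1) − 0.02·(-3.84, -36) = (-1.8432, -2.38)
Step 3: at (-1.8432, -2.38), ∇h = (-3.6864, -28.8) → (-1.8432, -2.38) − 0.02·(-3.6864, -28.8) = (-1.769472, -1.804)
Step 4: at (-1.769472, -1.804), ∇h = (-3.538944, -23.04) → (-1.769472, -1.804) − 0.02·(-3.538944, -23.04) = (-1.69869312, -1.3432)
a = -1.69869312

-1.69869312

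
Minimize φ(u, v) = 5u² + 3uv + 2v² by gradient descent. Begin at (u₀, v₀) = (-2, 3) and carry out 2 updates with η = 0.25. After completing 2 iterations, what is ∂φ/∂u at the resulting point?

∇φ = (10u + 3v, 3u + 4v)
Step 1: at (-2, 3), ∇φ = (-11, 6) → (-2, 3) − 0.25·(-11, 6) = (0.75, 1.5)
Step 2: at (0.75, 1.5), ∇φ = (12, 8.25) → (0.75, 1.5) − 0.25·(12, 8.25) = (-2.25, -0.5625)
∂φ/∂u at (-2.25, -0.5625) = -24.1875

-24.1875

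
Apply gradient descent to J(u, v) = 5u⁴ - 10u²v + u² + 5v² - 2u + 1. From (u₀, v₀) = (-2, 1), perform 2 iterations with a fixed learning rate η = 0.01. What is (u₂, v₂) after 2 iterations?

∇J = (20u³ - 20uv + 2u - 2, -10u² + 10v)
(u₁, v₁) = (-2, 1) − 0.01·(-126, -30) = (-0.74, 1.3)
(u₂, v₂) = (-0.74, 1.3) − 0.01·(7.65552, 7.524) = (-0.8165552, 1.22476)

(-0.8165552, 1.22476)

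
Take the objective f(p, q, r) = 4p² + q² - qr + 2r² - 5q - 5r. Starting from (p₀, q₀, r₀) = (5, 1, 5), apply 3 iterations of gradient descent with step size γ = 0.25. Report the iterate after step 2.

∇f = (8p, 2q - r - 5, -q + 4r - 5)
(p₁, q₁, r₁) = (5, 1, 5) − 0.25·(40, -8, 14) = (-5, 3, 1.5)
(p₂, q₂, r₂) = (-5, 3, 1.5) − 0.25·(-40, -0.5, -2) = (5, 3.125, 2)

(5, 3.125, 2)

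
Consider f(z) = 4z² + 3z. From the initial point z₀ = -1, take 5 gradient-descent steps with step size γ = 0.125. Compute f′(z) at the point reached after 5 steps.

f′(z) = 8z + 3
z₁ = -1 − 0.125·(-5) = -0.375
z₂ = -0.375 − 0.125·0 = -0.375
z₃ = -0.375 − 0.125·0 = -0.375
z₄ = -0.375 − 0.125·0 = -0.375
z₅ = -0.375 − 0.125·0 = -0.375
f′(z) at (-0.375) = 0

0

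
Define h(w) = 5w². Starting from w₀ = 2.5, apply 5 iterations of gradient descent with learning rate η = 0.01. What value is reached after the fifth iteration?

1.476225

h′(w) = 10w
Step 1: h′(2.5) = 25; w₁ = 2.5 − 0.01·25 = 2.25
Step 2: h′(2.25) = 22.5; w₂ = 2.25 − 0.01·22.5 = 2.025
Step 3: h′(2.025) = 20.25; w₃ = 2.025 − 0.01·20.25 = 1.8225
Step 4: h′(1.8225) = 18.225; w₄ = 1.8225 − 0.01·18.225 = 1.64025
Step 5: h′(1.64025) = 16.4025; w₅ = 1.64025 − 0.01·16.4025 = 1.476225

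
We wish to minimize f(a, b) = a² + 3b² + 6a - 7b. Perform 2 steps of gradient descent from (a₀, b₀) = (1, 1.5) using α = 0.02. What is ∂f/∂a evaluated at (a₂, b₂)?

7.3728

∇f = (2a + 6, 6b - 7)
(a₁, b₁) = (1, 1.5) − 0.02·(8, 2) = (0.84, 1.46)
(a₂, b₂) = (0.84, 1.46) − 0.02·(7.68, 1.76) = (0.6864, 1.4248)
∂f/∂a at (0.6864, 1.4248) = 7.3728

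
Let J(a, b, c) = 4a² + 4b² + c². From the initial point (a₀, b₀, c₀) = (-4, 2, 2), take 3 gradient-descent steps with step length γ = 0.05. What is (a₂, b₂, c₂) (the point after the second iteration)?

∇J = (8a, 8b, 2c)
Step 1: at (-4, 2, 2), ∇J = (-32, 16, 4) → (-4, 2, 2) − 0.05·(-32, 16, 4) = (-2.4, 1.2, 1.8)
Step 2: at (-2.4, 1.2, 1.8), ∇J = (-19.2, 9.6, 3.6) → (-2.4, 1.2, 1.8) − 0.05·(-19.2, 9.6, 3.6) = (-1.44, 0.72, 1.62)

(-1.44, 0.72, 1.62)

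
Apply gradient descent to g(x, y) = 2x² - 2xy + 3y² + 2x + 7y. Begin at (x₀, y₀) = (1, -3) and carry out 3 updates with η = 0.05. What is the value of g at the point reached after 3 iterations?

∇g = (4x - 2y + 2, -2x + 6y + 7)
(x₁, y₁) = (1, -3) − 0.05·(12, -13) = (0.4, -2.35)
(x₂, y₂) = (0.4, -2.35) − 0.05·(8.3, -7.9) = (-0.015, -1.955)
(x₃, y₃) = (-0.015, -1.955) − 0.05·(5.85, -4.7) = (-0.3075, -1.72)
g(-0.3075, -1.72) = -4.6484875

-4.6484875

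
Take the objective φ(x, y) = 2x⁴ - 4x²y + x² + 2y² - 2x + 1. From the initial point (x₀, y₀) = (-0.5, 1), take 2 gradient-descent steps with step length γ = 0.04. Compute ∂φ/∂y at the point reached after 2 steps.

2.19212544

∇φ = (8x³ - 8xy + 2x - 2, -4x² + 4y)
(x₁, y₁) = (-0.5, 1) − 0.04·(0, 3) = (-0.5, 0.88)
(x₂, y₂) = (-0.5, 0.88) − 0.04·(-0.48, 2.52) = (-0.4808, 0.7792)
∂φ/∂y at (-0.4808, 0.7792) = 2.19212544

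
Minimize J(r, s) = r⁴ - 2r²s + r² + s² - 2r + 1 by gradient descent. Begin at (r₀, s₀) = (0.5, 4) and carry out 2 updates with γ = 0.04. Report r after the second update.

∇J = (4r³ - 4rs + 2r - 2, -2r² + 2s)
Step 1: at (0.5, 4), ∇J = (-8.5, 7.5) → (0.5, 4) − 0.04·(-8.5, 7.5) = (0.84, 3.7)
Step 2: at (0.84, 3.7), ∇J = (-10.381184, 5.9888) → (0.84, 3.7) − 0.04·(-10.381184, 5.9888) = (1.25524736, 3.460448)
r = 1.25524736

1.25524736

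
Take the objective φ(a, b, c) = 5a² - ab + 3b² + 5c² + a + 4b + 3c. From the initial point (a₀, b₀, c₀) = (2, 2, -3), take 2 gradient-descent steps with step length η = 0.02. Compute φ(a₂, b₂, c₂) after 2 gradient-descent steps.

∇φ = (10a - b + 1, -a + 6b + 4, 10c + 3)
Step 1: at (2, 2, -3), ∇φ = (19, 14, -27) → (2, 2, -3) − 0.02·(19, 14, -27) = (1.62, 1.72, -2.46)
Step 2: at (1.62, 1.72, -2.46), ∇φ = (15.48, 12.7, -21.6) → (1.62, 1.72, -2.46) − 0.02·(15.48, 12.7, -21.6) = (1.3104, 1.466, -2.028)
φ(1.3104, 1.466, -2.028) = 34.7664824

34.7664824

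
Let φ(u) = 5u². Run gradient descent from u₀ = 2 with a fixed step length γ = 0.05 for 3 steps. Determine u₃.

φ′(u) = 10u
u₁ = 2 − 0.05·20 = 1
u₂ = 1 − 0.05·10 = 0.5
u₃ = 0.5 − 0.05·5 = 0.25

0.25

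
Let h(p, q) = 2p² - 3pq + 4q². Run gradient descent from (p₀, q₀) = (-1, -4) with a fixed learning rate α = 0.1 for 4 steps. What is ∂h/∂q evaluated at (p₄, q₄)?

∇h = (4p - 3q, -3p + 8q)
(p₁, q₁) = (-1, -4) − 0.1·(8, -29) = (-1.8, -1.1)
(p₂, q₂) = (-1.8, -1.1) − 0.1·(-3.9, -3.4) = (-1.41, -0.76)
(p₃, q₃) = (-1.41, -0.76) − 0.1·(-3.36, -1.85) = (-1.074, -0.575)
(p₄, q₄) = (-1.074, -0.575) − 0.1·(-2.571, -1.378) = (-0.8169, -0.4372)
∂h/∂q at (-0.8169, -0.4372) = -1.0469

-1.0469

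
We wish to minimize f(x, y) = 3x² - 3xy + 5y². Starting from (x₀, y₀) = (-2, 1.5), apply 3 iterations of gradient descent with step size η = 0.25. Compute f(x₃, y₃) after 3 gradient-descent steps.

∇f = (6x - 3y, -3x + 10y)
Step 1: at (-2, 1.5), ∇f = (-16.5, 21) → (-2, 1.5) − 0.25·(-16.5, 21) = (2.125, -3.75)
Step 2: at (2.125, -3.75), ∇f = (24, -43.875) → (2.125, -3.75) − 0.25·(24, -43.875) = (-3.875, 7.21875)
Step 3: at (-3.875, 7.21875), ∇f = (-44.90625, 83.8125) → (-3.875, 7.21875) − 0.25·(-44.90625, 83.8125) = (7.3515625, -13.734375)
f(7.3515625, -13.734375) = 1408.20904541015625

1408.20904541015625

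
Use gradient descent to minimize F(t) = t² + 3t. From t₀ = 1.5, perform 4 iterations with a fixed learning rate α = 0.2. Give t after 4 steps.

-1.1112

F′(t) = 2t + 3
Step 1: F′(1.5) = 6; t₁ = 1.5 − 0.2·6 = 0.3
Step 2: F′(0.3) = 3.6; t₂ = 0.3 − 0.2·3.6 = -0.42
Step 3: F′(-0.42) = 2.16; t₃ = -0.42 − 0.2·2.16 = -0.852
Step 4: F′(-0.852) = 1.296; t₄ = -0.852 − 0.2·1.296 = -1.1112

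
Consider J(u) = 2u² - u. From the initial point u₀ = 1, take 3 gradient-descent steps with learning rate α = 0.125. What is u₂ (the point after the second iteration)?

0.4375

J′(u) = 4u - 1
u₁ = 1 − 0.125·3 = 0.625
u₂ = 0.625 − 0.125·1.5 = 0.4375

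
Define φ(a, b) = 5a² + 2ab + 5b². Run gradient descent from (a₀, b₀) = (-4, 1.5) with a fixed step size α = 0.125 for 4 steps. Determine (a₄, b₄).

∇φ = (10a + 2b, 2a + 10b)
Step 1: at (-4, 1.5), ∇φ = (-37, 7) → (-4, 1.5) − 0.125·(-37, 7) = (0.625, 0.625)
Step 2: at (0.625, 0.625), ∇φ = (7.5, 7.5) → (0.625, 0.625) − 0.125·(7.5, 7.5) = (-0.3125, -0.3125)
Step 3: at (-0.3125, -0.3125), ∇φ = (-3.75, -3.75) → (-0.3125, -0.3125) − 0.125·(-3.75, -3.75) = (0.15625, 0.15625)
Step 4: at (0.15625, 0.15625), ∇φ = (1.875, 1.875) → (0.15625, 0.15625) − 0.125·(1.875, 1.875) = (-0.078125, -0.078125)

(-0.078125, -0.078125)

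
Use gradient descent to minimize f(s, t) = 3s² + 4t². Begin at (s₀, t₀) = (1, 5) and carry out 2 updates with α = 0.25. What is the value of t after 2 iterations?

5

∇f = (6s, 8t)
Step 1: at (1, 5), ∇f = (6, 40) → (1, 5) − 0.25·(6, 40) = (-0.5, -5)
Step 2: at (-0.5, -5), ∇f = (-3, -40) → (-0.5, -5) − 0.25·(-3, -40) = (0.25, 5)
t = 5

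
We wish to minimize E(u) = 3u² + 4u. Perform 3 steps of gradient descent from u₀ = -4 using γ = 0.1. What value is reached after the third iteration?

E′(u) = 6u + 4
Step 1: E′(-4) = -20; u₁ = -4 − 0.1·(-20) = -2
Step 2: E′(-2) = -8; u₂ = -2 − 0.1·(-8) = -1.2
Step 3: E′(-1.2) = -3.2; u₃ = -1.2 − 0.1·(-3.2) = -0.88

-0.88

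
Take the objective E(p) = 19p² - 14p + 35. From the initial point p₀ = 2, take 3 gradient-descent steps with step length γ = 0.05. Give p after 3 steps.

-0.821

E′(p) = 38p - 14
p₁ = 2 − 0.05·62 = -1.1
p₂ = -1.1 − 0.05·(-55.8) = 1.69
p₃ = 1.69 − 0.05·50.22 = -0.821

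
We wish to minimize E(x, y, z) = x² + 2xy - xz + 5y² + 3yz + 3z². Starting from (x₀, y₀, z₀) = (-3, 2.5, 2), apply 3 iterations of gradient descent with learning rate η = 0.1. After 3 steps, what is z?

∇E = (2x + 2y - z, 2x + 10y + 3z, -x + 3y + 6z)
(x₁, y₁, z₁) = (-3, 2.5, 2) − 0.1·(-3, 25, 22.5) = (-2.7, 0, -0.25)
(x₂, y₂, z₂) = (-2.7, 0, -0.25) − 0.1·(-5.15, -6.15, 1.2) = (-2.185, 0.615, -0.37)
(x₃, y₃, z₃) = (-2.185, 0.615, -0.37) − 0.1·(-2.77, 0.67, 1.81) = (-1.908, 0.548, -0.551)
z = -0.551

-0.551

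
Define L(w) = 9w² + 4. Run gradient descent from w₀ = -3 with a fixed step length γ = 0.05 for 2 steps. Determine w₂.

-0.03

L′(w) = 18w
Step 1: L′(-3) = -54; w₁ = -3 − 0.05·(-54) = -0.3
Step 2: L′(-0.3) = -5.4; w₂ = -0.3 − 0.05·(-5.4) = -0.03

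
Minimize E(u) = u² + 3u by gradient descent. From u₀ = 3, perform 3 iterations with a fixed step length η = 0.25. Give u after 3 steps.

E′(u) = 2u + 3
u₁ = 3 − 0.25·9 = 0.75
u₂ = 0.75 − 0.25·4.5 = -0.375
u₃ = -0.375 − 0.25·2.25 = -0.9375

-0.9375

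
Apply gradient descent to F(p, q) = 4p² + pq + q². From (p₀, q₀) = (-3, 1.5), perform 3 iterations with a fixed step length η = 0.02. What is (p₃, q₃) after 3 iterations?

∇F = (8p + q, p + 2q)
Step 1: at (-3, 1.5), ∇F = (-22.5, 0) → (-3, 1.5) − 0.02·(-22.5, 0) = (-2.55, 1.5)
Step 2: at (-2.55, 1.5), ∇F = (-18.9, 0.45) → (-2.55, 1.5) − 0.02·(-18.9, 0.45) = (-2.172, 1.491)
Step 3: at (-2.172, 1.491), ∇F = (-15.885, 0.81) → (-2.172, 1.491) − 0.02·(-15.885, 0.81) = (-1.8543, 1.4748)

(-1.8543, 1.4748)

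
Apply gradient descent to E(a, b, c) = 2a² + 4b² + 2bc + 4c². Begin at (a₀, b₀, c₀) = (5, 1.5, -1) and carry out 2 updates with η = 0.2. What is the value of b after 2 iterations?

∇E = (4a, 8b + 2c, 2b + 8c)
Step 1: at (5, 1.5, -1), ∇E = (20, 10, -5) → (5, 1.5, -1) − 0.2·(20, 10, -5) = (1, -0.5, 0)
Step 2: at (1, -0.5, 0), ∇E = (4, -4, -1) → (1, -0.5, 0) − 0.2·(4, -4, -1) = (0.2, 0.3, 0.2)
b = 0.3

0.3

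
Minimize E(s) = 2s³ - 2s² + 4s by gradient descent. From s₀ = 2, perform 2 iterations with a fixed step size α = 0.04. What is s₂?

E′(s) = 6s² - 4s + 4
Step 1: E′(2) = 20; s₁ = 2 − 0.04·20 = 1.2
Step 2: E′(1.2) = 7.84; s₂ = 1.2 − 0.04·7.84 = 0.8864

0.8864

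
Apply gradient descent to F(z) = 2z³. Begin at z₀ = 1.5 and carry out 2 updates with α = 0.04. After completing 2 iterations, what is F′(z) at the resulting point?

F′(z) = 6z²
Step 1: F′(1.5) = 13.5; z₁ = 1.5 − 0.04·13.5 = 0.96
Step 2: F′(0.96) = 5.5296; z₂ = 0.96 − 0.04·5.5296 = 0.738816
F′(z) at (0.738816) = 3.275094491136

3.275094491136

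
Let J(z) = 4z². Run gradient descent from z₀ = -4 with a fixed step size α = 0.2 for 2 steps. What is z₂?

-1.44

J′(z) = 8z
z₁ = -4 − 0.2·(-32) = 2.4
z₂ = 2.4 − 0.2·19.2 = -1.44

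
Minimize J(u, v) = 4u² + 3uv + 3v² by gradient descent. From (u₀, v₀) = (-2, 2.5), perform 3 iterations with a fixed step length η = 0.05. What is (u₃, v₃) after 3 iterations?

(-1.0021875, 1.35775)

∇J = (8u + 3v, 3u + 6v)
(u₁, v₁) = (-2, 2.5) − 0.05·(-8.5, 9) = (-1.575, 2.05)
(u₂, v₂) = (-1.575, 2.05) − 0.05·(-6.45, 7.575) = (-1.2525, 1.67125)
(u₃, v₃) = (-1.2525, 1.67125) − 0.05·(-5.00625, 6.27) = (-1.0021875, 1.35775)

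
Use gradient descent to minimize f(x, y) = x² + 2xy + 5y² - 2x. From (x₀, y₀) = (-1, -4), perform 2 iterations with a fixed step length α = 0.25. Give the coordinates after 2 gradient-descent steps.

(-1.75, -10.75)

∇f = (2x + 2y - 2, 2x + 10y)
Step 1: at (-1, -4), ∇f = (-12, -42) → (-1, -4) − 0.25·(-12, -42) = (2, 6.5)
Step 2: at (2, 6.5), ∇f = (15, 69) → (2, 6.5) − 0.25·(15, 69) = (-1.75, -10.75)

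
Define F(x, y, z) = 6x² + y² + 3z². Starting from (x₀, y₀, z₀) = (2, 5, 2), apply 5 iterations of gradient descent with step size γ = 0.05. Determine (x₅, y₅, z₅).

(0.02048, 2.95245, 0.33614)

∇F = (12x, 2y, 6z)
(x₁, y₁, z₁) = (2, 5, 2) − 0.05·(24, 10, 12) = (0.8, 4.5, 1.4)
(x₂, y₂, z₂) = (0.8, 4.5, 1.4) − 0.05·(9.6, 9, 8.4) = (0.32, 4.05, 0.98)
(x₃, y₃, z₃) = (0.32, 4.05, 0.98) − 0.05·(3.84, 8.1, 5.88) = (0.128, 3.645, 0.686)
(x₄, y₄, z₄) = (0.128, 3.645, 0.686) − 0.05·(1.536, 7.29, 4.116) = (0.0512, 3.2805, 0.4802)
(x₅, y₅, z₅) = (0.0512, 3.2805, 0.4802) − 0.05·(0.6144, 6.561, 2.8812) = (0.02048, 2.95245, 0.33614)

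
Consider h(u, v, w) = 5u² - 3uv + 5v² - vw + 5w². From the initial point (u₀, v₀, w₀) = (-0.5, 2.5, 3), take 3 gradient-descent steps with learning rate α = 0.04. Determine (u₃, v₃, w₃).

(0.23376, 0.67776, 0.76192)

∇h = (10u - 3v, -3u + 10v - w, -v + 10w)
(u₁, v₁, w₁) = (-0.5, 2.5, 3) − 0.04·(-12.5, 23.5, 27.5) = (0, 1.56, 1.9)
(u₂, v₂, w₂) = (0, 1.56, 1.9) − 0.04·(-4.68, 13.7, 17.44) = (0.1872, 1.012, 1.2024)
(u₃, v₃, w₃) = (0.1872, 1.012, 1.2024) − 0.04·(-1.164, 8.356, 11.012) = (0.23376, 0.67776, 0.76192)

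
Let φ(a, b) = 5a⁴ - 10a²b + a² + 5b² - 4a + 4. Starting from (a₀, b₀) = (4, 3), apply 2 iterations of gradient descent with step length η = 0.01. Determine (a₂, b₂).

∇φ = (20a³ - 20ab + 2a - 4, -10a² + 10b)
(a₁, b₁) = (4, 3) − 0.01·(1044, -130) = (-6.44, 4.3)
(a₂, b₂) = (-6.44, 4.3) − 0.01·(-4804.83968, -371.736) = (41.6083968, 8.01736)

(41.6083968, 8.01736)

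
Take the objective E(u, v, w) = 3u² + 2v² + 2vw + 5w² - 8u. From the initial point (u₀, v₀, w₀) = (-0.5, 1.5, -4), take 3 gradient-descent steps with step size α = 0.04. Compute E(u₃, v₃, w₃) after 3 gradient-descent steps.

∇E = (6u - 8, 4v + 2w, 2v + 10w)
Step 1: at (-0.5, 1.5, -4), ∇E = (-11, -2, -37) → (-0.5, 1.5, -4) − 0.04·(-11, -2, -37) = (-0.06, 1.58, -2.52)
Step 2: at (-0.06, 1.58, -2.52), ∇E = (-8.36, 1.28, -22.04) → (-0.06, 1.58, -2.52) − 0.04·(-8.36, 1.28, -22.04) = (0.2744, 1.5288, -1.6384)
Step 3: at (0.2744, 1.5288, -1.6384), ∇E = (-6.3536, 2.8384, -13.3264) → (0.2744, 1.5288, -1.6384) − 0.04·(-6.3536, 2.8384, -13.3264) = (0.528544, 1.415264, -1.105344)
E(0.528544, 1.415264, -1.105344) = 3.595888309248

3.595888309248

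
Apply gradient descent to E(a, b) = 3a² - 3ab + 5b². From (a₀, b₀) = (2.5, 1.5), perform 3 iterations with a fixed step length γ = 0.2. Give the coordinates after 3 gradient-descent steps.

∇E = (6a - 3b, -3a + 10b)
Step 1: at (2.5, 1.5), ∇E = (10.5, 7.5) → (2.5, 1.5) − 0.2·(10.5, 7.5) = (0.4, 0)
Step 2: at (0.4, 0), ∇E = (2.4, -1.2) → (0.4, 0) − 0.2·(2.4, -1.2) = (-0.08, 0.24)
Step 3: at (-0.08, 0.24), ∇E = (-1.2, 2.64) → (-0.08, 0.24) − 0.2·(-1.2, 2.64) = (0.16, -0.288)

(0.16, -0.288)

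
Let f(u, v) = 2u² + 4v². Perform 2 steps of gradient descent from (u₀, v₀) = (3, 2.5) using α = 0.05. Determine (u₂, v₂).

∇f = (4u, 8v)
(u₁, v₁) = (3, 2.5) − 0.05·(12, 20) = (2.4, 1.5)
(u₂, v₂) = (2.4, 1.5) − 0.05·(9.6, 12) = (1.92, 0.9)

(1.92, 0.9)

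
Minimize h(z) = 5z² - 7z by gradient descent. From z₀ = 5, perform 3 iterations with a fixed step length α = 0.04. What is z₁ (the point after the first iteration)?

3.28

h′(z) = 10z - 7
Step 1: h′(5) = 43; z₁ = 5 − 0.04·43 = 3.28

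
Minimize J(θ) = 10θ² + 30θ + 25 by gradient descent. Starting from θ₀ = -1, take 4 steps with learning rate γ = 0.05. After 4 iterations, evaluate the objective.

J′(θ) = 20θ + 30
θ₁ = -1 − 0.05·10 = -1.5
θ₂ = -1.5 − 0.05·0 = -1.5
θ₃ = -1.5 − 0.05·0 = -1.5
θ₄ = -1.5 − 0.05·0 = -1.5
J(-1.5) = 2.5

2.5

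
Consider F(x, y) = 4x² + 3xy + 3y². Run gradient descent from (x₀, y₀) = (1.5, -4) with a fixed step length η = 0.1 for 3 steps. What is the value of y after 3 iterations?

-0.7825

∇F = (8x + 3y, 3x + 6y)
Step 1: at (1.5, -4), ∇F = (0, -19.5) → (1.5, -4) − 0.1·(0, -19.5) = (1.5, -2.05)
Step 2: at (1.5, -2.05), ∇F = (5.85, -7.8) → (1.5, -2.05) − 0.1·(5.85, -7.8) = (0.915, -1.27)
Step 3: at (0.915, -1.27), ∇F = (3.51, -4.875) → (0.915, -1.27) − 0.1·(3.51, -4.875) = (0.564, -0.7825)
y = -0.7825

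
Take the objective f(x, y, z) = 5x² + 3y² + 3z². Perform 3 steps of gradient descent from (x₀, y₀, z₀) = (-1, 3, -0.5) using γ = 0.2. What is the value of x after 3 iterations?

∇f = (10x, 6y, 6z)
(x₁, y₁, z₁) = (-1, 3, -0.5) − 0.2·(-10, 18, -3) = (1, -0.6, 0.1)
(x₂, y₂, z₂) = (1, -0.6, 0.1) − 0.2·(10, -3.6, 0.6) = (-1, 0.12, -0.02)
(x₃, y₃, z₃) = (-1, 0.12, -0.02) − 0.2·(-10, 0.72, -0.12) = (1, -0.024, 0.004)
x = 1

1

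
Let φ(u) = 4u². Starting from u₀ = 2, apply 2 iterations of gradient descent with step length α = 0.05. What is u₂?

0.72

φ′(u) = 8u
u₁ = 2 − 0.05·16 = 1.2
u₂ = 1.2 − 0.05·9.6 = 0.72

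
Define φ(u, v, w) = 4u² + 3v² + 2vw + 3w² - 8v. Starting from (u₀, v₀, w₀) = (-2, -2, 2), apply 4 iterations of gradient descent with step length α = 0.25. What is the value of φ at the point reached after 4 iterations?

12

∇φ = (8u, 6v + 2w - 8, 2v + 6w)
Step 1: at (-2, -2, 2), ∇φ = (-16, -16, 8) → (-2, -2, 2) − 0.25·(-16, -16, 8) = (2, 2, 0)
Step 2: at (2, 2, 0), ∇φ = (16, 4, 4) → (2, 2, 0) − 0.25·(16, 4, 4) = (-2, 1, -1)
Step 3: at (-2, 1, -1), ∇φ = (-16, -4, -4) → (-2, 1, -1) − 0.25·(-16, -4, -4) = (2, 2, 0)
Step 4: at (2, 2, 0), ∇φ = (16, 4, 4) → (2, 2, 0) − 0.25·(16, 4, 4) = (-2, 1, -1)
φ(-2, 1, -1) = 12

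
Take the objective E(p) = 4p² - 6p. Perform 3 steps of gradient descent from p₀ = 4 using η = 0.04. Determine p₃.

1.771904

E′(p) = 8p - 6
p₁ = 4 − 0.04·26 = 2.96
p₂ = 2.96 − 0.04·17.68 = 2.2528
p₃ = 2.2528 − 0.04·12.0224 = 1.771904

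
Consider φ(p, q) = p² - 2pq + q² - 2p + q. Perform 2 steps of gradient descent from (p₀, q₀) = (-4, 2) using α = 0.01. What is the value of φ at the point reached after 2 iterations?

39.12585264

∇φ = (2p - 2q - 2, -2p + 2q + 1)
Step 1: at (-4, 2), ∇φ = (-14, 13) → (-4, 2) − 0.01·(-14, 13) = (-3.86, 1.87)
Step 2: at (-3.86, 1.87), ∇φ = (-13.46, 12.46) → (-3.86, 1.87) − 0.01·(-13.46, 12.46) = (-3.7254, 1.7454)
φ(-3.7254, 1.7454) = 39.12585264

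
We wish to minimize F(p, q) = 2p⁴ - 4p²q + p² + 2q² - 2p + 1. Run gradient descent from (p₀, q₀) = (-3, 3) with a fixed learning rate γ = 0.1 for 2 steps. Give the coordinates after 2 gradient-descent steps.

(-1390.0144, 62.776)

∇F = (8p³ - 8pq + 2p - 2, -4p² + 4q)
(p₁, q₁) = (-3, 3) − 0.1·(-152, -24) = (12.2, 5.4)
(p₂, q₂) = (12.2, 5.4) − 0.1·(14022.144, -573.76) = (-1390.0144, 62.776)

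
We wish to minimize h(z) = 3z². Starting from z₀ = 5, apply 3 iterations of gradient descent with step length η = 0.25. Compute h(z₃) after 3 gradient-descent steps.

h′(z) = 6z
Step 1: h′(5) = 30; z₁ = 5 − 0.25·30 = -2.5
Step 2: h′(-2.5) = -15; z₂ = -2.5 − 0.25·(-15) = 1.25
Step 3: h′(1.25) = 7.5; z₃ = 1.25 − 0.25·7.5 = -0.625
h(-0.625) = 1.171875

1.171875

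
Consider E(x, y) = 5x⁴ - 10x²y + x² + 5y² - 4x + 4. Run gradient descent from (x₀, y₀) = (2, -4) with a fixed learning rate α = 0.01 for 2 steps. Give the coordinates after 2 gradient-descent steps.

∇E = (20x³ - 20xy + 2x - 4, -10x² + 10y)
Step 1: at (2, -4), ∇E = (320, -80) → (2, -4) − 0.01·(320, -80) = (-1.2, -3.2)
Step 2: at (-1.2, -3.2), ∇E = (-117.76, -46.4) → (-1.2, -3.2) − 0.01·(-117.76, -46.4) = (-0.0224, -2.736)

(-0.0224, -2.736)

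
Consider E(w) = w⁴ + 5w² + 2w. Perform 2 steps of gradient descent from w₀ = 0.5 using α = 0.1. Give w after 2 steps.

-0.19375

E′(w) = 4w³ + 10w + 2
Step 1: E′(0.5) = 7.5; w₁ = 0.5 − 0.1·7.5 = -0.25
Step 2: E′(-0.25) = -0.5625; w₂ = -0.25 − 0.1·(-0.5625) = -0.19375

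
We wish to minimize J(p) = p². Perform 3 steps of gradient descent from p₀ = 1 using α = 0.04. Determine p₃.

0.778688

J′(p) = 2p
p₁ = 1 − 0.04·2 = 0.92
p₂ = 0.92 − 0.04·1.84 = 0.8464
p₃ = 0.8464 − 0.04·1.6928 = 0.778688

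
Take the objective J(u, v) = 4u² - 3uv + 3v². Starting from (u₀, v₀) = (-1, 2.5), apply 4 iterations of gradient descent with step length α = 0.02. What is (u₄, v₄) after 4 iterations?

∇J = (8u - 3v, -3u + 6v)
(u₁, v₁) = (-1, 2.5) − 0.02·(-15.5, 18) = (-0.69, 2.14)
(u₂, v₂) = (-0.69, 2.14) − 0.02·(-11.94, 14.91) = (-0.4512, 1.8418)
(u₃, v₃) = (-0.4512, 1.8418) − 0.02·(-9.135, 12.4044) = (-0.2685, 1.593712)
(u₄, v₄) = (-0.2685, 1.593712) − 0.02·(-6.929136, 10.367772) = (-0.12991728, 1.38635656)

(-0.12991728, 1.38635656)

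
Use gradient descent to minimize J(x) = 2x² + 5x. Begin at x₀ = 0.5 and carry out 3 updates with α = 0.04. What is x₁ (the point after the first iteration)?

J′(x) = 4x + 5
x₁ = 0.5 − 0.04·7 = 0.22

0.22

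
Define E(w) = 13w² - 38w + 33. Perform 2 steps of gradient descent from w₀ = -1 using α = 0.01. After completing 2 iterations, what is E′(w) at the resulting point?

-35.0464

E′(w) = 26w - 38
w₁ = -1 − 0.01·(-64) = -0.36
w₂ = -0.36 − 0.01·(-47.36) = 0.1136
E′(w) at (0.1136) = -35.0464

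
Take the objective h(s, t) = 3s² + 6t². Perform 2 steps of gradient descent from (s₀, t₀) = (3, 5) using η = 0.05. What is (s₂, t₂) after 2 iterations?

∇h = (6s, 12t)
Step 1: at (3, 5), ∇h = (18, 60) → (3, 5) − 0.05·(18, 60) = (2.1, 2)
Step 2: at (2.1, 2), ∇h = (12.6, 24) → (2.1, 2) − 0.05·(12.6, 24) = (1.47, 0.8)

(1.47, 0.8)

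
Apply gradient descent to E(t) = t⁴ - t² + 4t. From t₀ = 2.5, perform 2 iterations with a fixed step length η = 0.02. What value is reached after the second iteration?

1.07692936

E′(t) = 4t³ - 2t + 4
t₁ = 2.5 − 0.02·61.5 = 1.27
t₂ = 1.27 − 0.02·9.653532 = 1.07692936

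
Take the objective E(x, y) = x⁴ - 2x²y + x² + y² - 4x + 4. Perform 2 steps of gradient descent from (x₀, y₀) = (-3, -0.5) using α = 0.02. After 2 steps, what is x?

-0.40295936

∇E = (4x³ - 4xy + 2x - 4, -2x² + 2y)
Step 1: at (-3, -0.5), ∇E = (-124, -19) → (-3, -0.5) − 0.02·(-124, -19) = (-0.52, -0.12)
Step 2: at (-0.52, -0.12), ∇E = (-5.852032, -0.7808) → (-0.52, -0.12) − 0.02·(-5.852032, -0.7808) = (-0.40295936, -0.104384)
x = -0.40295936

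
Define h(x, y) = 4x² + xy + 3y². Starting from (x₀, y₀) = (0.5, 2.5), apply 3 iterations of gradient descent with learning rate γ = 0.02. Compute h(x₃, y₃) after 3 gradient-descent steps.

∇h = (8x + y, x + 6y)
(x₁, y₁) = (0.5, 2.5) − 0.02·(6.5, 15.5) = (0.37, 2.19)
(x₂, y₂) = (0.37, 2.19) − 0.02·(5.15, 13.51) = (0.267, 1.9198)
(x₃, y₃) = (0.267, 1.9198) − 0.02·(4.0558, 11.7858) = (0.185884, 1.684084)
h(0.185884, 1.684084) = 8.959672473248

8.959672473248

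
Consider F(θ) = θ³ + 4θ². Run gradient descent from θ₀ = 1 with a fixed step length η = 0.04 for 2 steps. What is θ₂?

F′(θ) = 3θ² + 8θ
Step 1: F′(1) = 11; θ₁ = 1 − 0.04·11 = 0.56
Step 2: F′(0.56) = 5.4208; θ₂ = 0.56 − 0.04·5.4208 = 0.343168

0.343168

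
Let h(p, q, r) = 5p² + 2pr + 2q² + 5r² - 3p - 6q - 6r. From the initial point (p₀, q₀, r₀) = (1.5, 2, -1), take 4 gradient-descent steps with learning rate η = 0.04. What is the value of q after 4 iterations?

∇h = (10p + 2r - 3, 4q - 6, 2p + 10r - 6)
Step 1: at (1.5, 2, -1), ∇h = (10, 2, -13) → (1.5, 2, -1) − 0.04·(10, 2, -13) = (1.1, 1.92, -0.48)
Step 2: at (1.1, 1.92, -0.48), ∇h = (7.04, 1.68, -8.6) → (1.1, 1.92, -0.48) − 0.04·(7.04, 1.68, -8.6) = (0.8184, 1.8528, -0.136)
Step 3: at (0.8184, 1.8528, -0.136), ∇h = (4.912, 1.4112, -5.7232) → (0.8184, 1.8528, -0.136) − 0.04·(4.912, 1.4112, -5.7232) = (0.62192, 1.796352, 0.092928)
Step 4: at (0.62192, 1.796352, 0.092928), ∇h = (3.405056, 1.185408, -3.82688) → (0.62192, 1.796352, 0.092928) − 0.04·(3.405056, 1.185408, -3.82688) = (0.48571776, 1.74893568, 0.2460032)
q = 1.74893568

1.74893568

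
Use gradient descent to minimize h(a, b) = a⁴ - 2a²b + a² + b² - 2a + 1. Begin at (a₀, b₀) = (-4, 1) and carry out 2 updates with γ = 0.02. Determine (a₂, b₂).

∇h = (4a³ - 4ab + 2a - 2, -2a² + 2b)
(a₁, b₁) = (-4, 1) − 0.02·(-250, -30) = (1, 1.6)
(a₂, b₂) = (1, 1.6) − 0.02·(-2.4, 1.2) = (1.048, 1.576)

(1.048, 1.576)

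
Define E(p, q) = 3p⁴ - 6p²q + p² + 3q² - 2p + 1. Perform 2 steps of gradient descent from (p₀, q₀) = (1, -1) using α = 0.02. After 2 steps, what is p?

0.41060608

∇E = (12p³ - 12pq + 2p - 2, -6p² + 6q)
(p₁, q₁) = (1, -1) − 0.02·(24, -12) = (0.52, -0.76)
(p₂, q₂) = (0.52, -0.76) − 0.02·(5.469696, -6.1824) = (0.41060608, -0.636352)
p = 0.41060608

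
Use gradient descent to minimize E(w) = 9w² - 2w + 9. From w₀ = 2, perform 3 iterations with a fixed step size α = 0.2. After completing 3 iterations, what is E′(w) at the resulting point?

-597.584

E′(w) = 18w - 2
w₁ = 2 − 0.2·34 = -4.8
w₂ = -4.8 − 0.2·(-88.4) = 12.88
w₃ = 12.88 − 0.2·229.84 = -33.088
E′(w) at (-33.088) = -597.584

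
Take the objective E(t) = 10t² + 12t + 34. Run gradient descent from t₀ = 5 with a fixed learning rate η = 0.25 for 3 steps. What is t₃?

-359

E′(t) = 20t + 12
Step 1: E′(5) = 112; t₁ = 5 − 0.25·112 = -23
Step 2: E′(-23) = -448; t₂ = -23 − 0.25·(-448) = 89
Step 3: E′(89) = 1792; t₃ = 89 − 0.25·1792 = -359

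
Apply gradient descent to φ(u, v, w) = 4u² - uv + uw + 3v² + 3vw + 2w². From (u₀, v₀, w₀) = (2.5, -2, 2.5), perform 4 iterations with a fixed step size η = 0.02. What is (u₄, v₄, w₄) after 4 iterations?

(0.98905752, -1.54048176, 2.04503832)

∇φ = (8u - v + w, -u + 6v + 3w, u + 3v + 4w)
(u₁, v₁, w₁) = (2.5, -2, 2.5) − 0.02·(24.5, -7, 6.5) = (2.01, -1.86, 2.37)
(u₂, v₂, w₂) = (2.01, -1.86, 2.37) − 0.02·(20.31, -6.06, 5.91) = (1.6038, -1.7388, 2.2518)
(u₃, v₃, w₃) = (1.6038, -1.7388, 2.2518) − 0.02·(16.821, -5.2812, 5.3946) = (1.26738, -1.633176, 2.143908)
(u₄, v₄, w₄) = (1.26738, -1.633176, 2.143908) − 0.02·(13.916124, -4.634712, 4.943484) = (0.98905752, -1.54048176, 2.04503832)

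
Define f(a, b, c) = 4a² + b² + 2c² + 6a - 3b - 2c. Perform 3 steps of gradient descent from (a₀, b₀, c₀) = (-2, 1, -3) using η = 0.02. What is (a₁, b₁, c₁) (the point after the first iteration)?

(-1.8, 1.02, -2.72)

∇f = (8a + 6, 2b - 3, 4c - 2)
Step 1: at (-2, 1, -3), ∇f = (-10, -1, -14) → (-2, 1, -3) − 0.02·(-10, -1, -14) = (-1.8, 1.02, -2.72)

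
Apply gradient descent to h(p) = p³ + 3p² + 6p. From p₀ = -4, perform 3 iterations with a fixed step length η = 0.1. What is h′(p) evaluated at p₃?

h′(p) = 3p² + 6p + 6
Step 1: h′(-4) = 30; p₁ = -4 − 0.1·30 = -7
Step 2: h′(-7) = 111; p₂ = -7 − 0.1·111 = -18.1
Step 3: h′(-18.1) = 880.23; p₃ = -18.1 − 0.1·880.23 = -106.123
h′(p) at (-106.123) = 33155.535387

33155.535387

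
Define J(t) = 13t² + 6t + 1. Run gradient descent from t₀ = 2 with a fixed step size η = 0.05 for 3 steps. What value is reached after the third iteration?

J′(t) = 26t + 6
t₁ = 2 − 0.05·58 = -0.9
t₂ = -0.9 − 0.05·(-17.4) = -0.03
t₃ = -0.03 − 0.05·5.22 = -0.291

-0.291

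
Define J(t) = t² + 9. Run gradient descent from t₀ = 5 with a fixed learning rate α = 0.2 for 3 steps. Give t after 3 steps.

J′(t) = 2t
Step 1: J′(5) = 10; t₁ = 5 − 0.2·10 = 3
Step 2: J′(3) = 6; t₂ = 3 − 0.2·6 = 1.8
Step 3: J′(1.8) = 3.6; t₃ = 1.8 − 0.2·3.6 = 1.08

1.08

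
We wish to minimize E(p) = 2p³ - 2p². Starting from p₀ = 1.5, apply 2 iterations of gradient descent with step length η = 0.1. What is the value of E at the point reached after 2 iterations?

E′(p) = 6p² - 4p
Step 1: E′(1.5) = 7.5; p₁ = 1.5 − 0.1·7.5 = 0.75
Step 2: E′(0.75) = 0.375; p₂ = 0.75 − 0.1·0.375 = 0.7125
E(0.7125) = -0.29190234375

-0.29190234375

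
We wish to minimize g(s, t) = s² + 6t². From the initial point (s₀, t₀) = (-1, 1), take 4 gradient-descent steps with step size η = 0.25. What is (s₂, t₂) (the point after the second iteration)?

∇g = (2s, 12t)
(s₁, t₁) = (-1, 1) − 0.25·(-2, 12) = (-0.5, -2)
(s₂, t₂) = (-0.5, -2) − 0.25·(-1, -24) = (-0.25, 4)

(-0.25, 4)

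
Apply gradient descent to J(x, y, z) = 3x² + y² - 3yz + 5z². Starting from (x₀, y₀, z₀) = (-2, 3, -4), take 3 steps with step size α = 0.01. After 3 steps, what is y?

2.512902

∇J = (6x, 2y - 3z, -3y + 10z)
(x₁, y₁, z₁) = (-2, 3, -4) − 0.01·(-12, 18, -49) = (-1.88, 2.82, -3.51)
(x₂, y₂, z₂) = (-1.88, 2.82, -3.51) − 0.01·(-11.28, 16.17, -43.56) = (-1.7672, 2.6583, -3.0744)
(x₃, y₃, z₃) = (-1.7672, 2.6583, -3.0744) − 0.01·(-10.6032, 14.5398, -38.7189) = (-1.661168, 2.512902, -2.687211)
y = 2.512902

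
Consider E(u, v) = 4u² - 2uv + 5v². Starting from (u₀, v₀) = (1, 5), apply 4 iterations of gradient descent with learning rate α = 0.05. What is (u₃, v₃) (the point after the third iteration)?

∇E = (8u - 2v, -2u + 10v)
(u₁, v₁) = (1, 5) − 0.05·(-2, 48) = (1.1, 2.6)
(u₂, v₂) = (1.1, 2.6) − 0.05·(3.6, 23.8) = (0.92, 1.41)
(u₃, v₃) = (0.92, 1.41) − 0.05·(4.54, 12.26) = (0.693, 0.797)

(0.693, 0.797)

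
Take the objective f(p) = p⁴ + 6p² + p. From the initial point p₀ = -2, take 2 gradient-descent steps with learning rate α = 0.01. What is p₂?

-1.164055

f′(p) = 4p³ + 12p + 1
Step 1: f′(-2) = -55; p₁ = -2 − 0.01·(-55) = -1.45
Step 2: f′(-1.45) = -28.5945; p₂ = -1.45 − 0.01·(-28.5945) = -1.164055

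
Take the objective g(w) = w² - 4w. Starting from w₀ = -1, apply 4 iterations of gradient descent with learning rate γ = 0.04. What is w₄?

g′(w) = 2w - 4
Step 1: g′(-1) = -6; w₁ = -1 − 0.04·(-6) = -0.76
Step 2: g′(-0.76) = -5.52; w₂ = -0.76 − 0.04·(-5.52) = -0.5392
Step 3: g′(-0.5392) = -5.0784; w₃ = -0.5392 − 0.04·(-5.0784) = -0.336064
Step 4: g′(-0.336064) = -4.672128; w₄ = -0.336064 − 0.04·(-4.672128) = -0.14917888

-0.14917888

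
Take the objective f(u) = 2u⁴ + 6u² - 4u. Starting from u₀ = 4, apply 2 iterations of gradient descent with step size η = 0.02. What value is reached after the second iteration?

52.41986048

f′(u) = 8u³ + 12u - 4
u₁ = 4 − 0.02·556 = -7.12
u₂ = -7.12 − 0.02·(-2976.993024) = 52.41986048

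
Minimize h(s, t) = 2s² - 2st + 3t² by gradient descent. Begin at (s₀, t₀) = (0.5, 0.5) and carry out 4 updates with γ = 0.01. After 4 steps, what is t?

0.425764

∇h = (4s - 2t, -2s + 6t)
Step 1: at (0.5, 0.5), ∇h = (1, 2) → (0.5, 0.5) − 0.01·(1, 2) = (0.49, 0.48)
Step 2: at (0.49, 0.48), ∇h = (1, 1.9) → (0.49, 0.48) − 0.01·(1, 1.9) = (0.48, 0.461)
Step 3: at (0.48, 0.461), ∇h = (0.998, 1.806) → (0.48, 0.461) − 0.01·(0.998, 1.806) = (0.47002, 0.44294)
Step 4: at (0.47002, 0.44294), ∇h = (0.9942, 1.7176) → (0.47002, 0.44294) − 0.01·(0.9942, 1.7176) = (0.460078, 0.425764)
t = 0.425764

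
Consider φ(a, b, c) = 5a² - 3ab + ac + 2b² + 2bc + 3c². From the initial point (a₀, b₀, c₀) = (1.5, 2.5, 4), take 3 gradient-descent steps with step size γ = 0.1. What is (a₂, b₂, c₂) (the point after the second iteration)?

(0.25, 0.605, 0.115)

∇φ = (10a - 3b + c, -3a + 4b + 2c, a + 2b + 6c)
(a₁, b₁, c₁) = (1.5, 2.5, 4) − 0.1·(11.5, 13.5, 30.5) = (0.35, 1.15, 0.95)
(a₂, b₂, c₂) = (0.35, 1.15, 0.95) − 0.1·(1, 5.45, 8.35) = (0.25, 0.605, 0.115)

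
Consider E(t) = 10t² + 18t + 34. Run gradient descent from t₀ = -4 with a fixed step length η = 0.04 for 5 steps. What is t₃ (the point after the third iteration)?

-0.9248

E′(t) = 20t + 18
Step 1: E′(-4) = -62; t₁ = -4 − 0.04·(-62) = -1.52
Step 2: E′(-1.52) = -12.4; t₂ = -1.52 − 0.04·(-12.4) = -1.024
Step 3: E′(-1.024) = -2.48; t₃ = -1.024 − 0.04·(-2.48) = -0.9248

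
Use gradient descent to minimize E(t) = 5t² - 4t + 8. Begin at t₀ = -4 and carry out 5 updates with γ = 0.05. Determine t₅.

E′(t) = 10t - 4
Step 1: E′(-4) = -44; t₁ = -4 − 0.05·(-44) = -1.8
Step 2: E′(-1.8) = -22; t₂ = -1.8 − 0.05·(-22) = -0.7
Step 3: E′(-0.7) = -11; t₃ = -0.7 − 0.05·(-11) = -0.15
Step 4: E′(-0.15) = -5.5; t₄ = -0.15 − 0.05·(-5.5) = 0.125
Step 5: E′(0.125) = -2.75; t₅ = 0.125 − 0.05·(-2.75) = 0.2625

0.2625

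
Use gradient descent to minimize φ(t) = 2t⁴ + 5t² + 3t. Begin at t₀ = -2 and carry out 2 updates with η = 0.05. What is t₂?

φ′(t) = 8t³ + 10t + 3
Step 1: φ′(-2) = -81; t₁ = -2 − 0.05·(-81) = 2.05
Step 2: φ′(2.05) = 92.421; t₂ = 2.05 − 0.05·92.421 = -2.57105

-2.57105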